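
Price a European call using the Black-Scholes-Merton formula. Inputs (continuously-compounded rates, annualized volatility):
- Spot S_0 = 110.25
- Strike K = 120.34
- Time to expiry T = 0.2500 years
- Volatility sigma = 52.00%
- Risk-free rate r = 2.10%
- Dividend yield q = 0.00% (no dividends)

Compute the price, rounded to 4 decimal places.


Answer: Price = 7.7503

Derivation:
d1 = (ln(S/K) + (r - q + 0.5*sigma^2) * T) / (sigma * sqrt(T)) = -0.18661752
d2 = d1 - sigma * sqrt(T) = -0.44661752
exp(-rT) = 0.99476376; exp(-qT) = 1.00000000
C = S_0 * exp(-qT) * N(d1) - K * exp(-rT) * N(d2)
N(d1) = 0.42598026; N(d2) = 0.32757562
C = 110.2500 * 1.00000000 * 0.42598026 - 120.3400 * 0.99476376 * 0.32757562 = 7.7503


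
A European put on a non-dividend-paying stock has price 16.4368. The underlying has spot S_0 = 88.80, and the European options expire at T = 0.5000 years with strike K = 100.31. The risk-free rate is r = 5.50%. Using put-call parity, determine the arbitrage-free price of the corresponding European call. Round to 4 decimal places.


Put-call parity: C - P = S_0 * exp(-qT) - K * exp(-rT).
S_0 * exp(-qT) = 88.8000 * 1.00000000 = 88.80000000
K * exp(-rT) = 100.3100 * 0.97287468 = 97.58905941
C = P + S*exp(-qT) - K*exp(-rT)
C = 16.4368 + 88.80000000 - 97.58905941 = 7.6477

Answer: Call price = 7.6477


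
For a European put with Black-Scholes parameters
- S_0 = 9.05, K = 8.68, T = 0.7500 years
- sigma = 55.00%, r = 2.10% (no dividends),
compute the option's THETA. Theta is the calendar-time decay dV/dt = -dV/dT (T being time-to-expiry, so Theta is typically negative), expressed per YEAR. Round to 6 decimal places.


d1 = 0.3588614634; d2 = -0.1174525087
phi(d1) = 0.3740636503; exp(-qT) = 1.0000000000; exp(-rT) = 0.9843733826
Theta = -S*exp(-qT)*phi(d1)*sigma/(2*sqrt(T)) + r*K*exp(-rT)*N(-d2) - q*S*exp(-qT)*N(-d1)
N(-d1) = 0.3598493649; N(-d2) = 0.5467492620; sqrt(T) = 0.8660254038
Term 1 = -9.0500 * 1.0000000000 * 0.3740636503 * 0.5500 / (2 * 0.8660254038) = -1.0749695166
Term 2 = 0.0210 * 8.6800 * 0.9843733826 * 0.5467492620 = 0.0981040840
Term 3 = 0 (no dividend yield, q = 0)
Theta = -1.0749695166 + (0.0981040840) + (0.0000000000) = -0.976865

Answer: Theta = -0.976865


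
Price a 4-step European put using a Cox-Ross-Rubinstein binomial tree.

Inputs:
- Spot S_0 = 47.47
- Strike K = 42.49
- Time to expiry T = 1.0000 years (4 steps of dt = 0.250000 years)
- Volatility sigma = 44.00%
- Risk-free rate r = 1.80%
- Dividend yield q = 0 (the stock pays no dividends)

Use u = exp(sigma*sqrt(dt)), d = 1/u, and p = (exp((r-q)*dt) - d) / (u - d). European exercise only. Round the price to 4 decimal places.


Answer: Price = V(0,0) = 5.4141

Derivation:
dt = T/N = 0.250000
u = exp(sigma*sqrt(dt)) = 1.246077; d = 1/u = 0.802519
p = (exp((r-q)*dt) - d) / (u - d) = 0.455389
Discount per step: exp(-r*dt) = 0.995510
Stock lattice S(k, i) with i counting down-moves:
  k=0: S(0,0) = 47.4700
  k=1: S(1,0) = 59.1513; S(1,1) = 38.0956
  k=2: S(2,0) = 73.7070; S(2,1) = 47.4700; S(2,2) = 30.5724
  k=3: S(3,0) = 91.8446; S(3,1) = 59.1513; S(3,2) = 38.0956; S(3,3) = 24.5349
  k=4: S(4,0) = 114.4454; S(4,1) = 73.7070; S(4,2) = 47.4700; S(4,3) = 30.5724; S(4,4) = 19.6897
Terminal payoffs V(N, i) = max(K - S_T, 0):
  V(4,0) = 0.000000; V(4,1) = 0.000000; V(4,2) = 0.000000; V(4,3) = 11.917591; V(4,4) = 22.800255
Backward induction: V(k, i) = exp(-r*dt) * [p * V(k+1, i) + (1-p) * V(k+1, i+1)].
  V(3,0) = exp(-r*dt) * [p*0.000000 + (1-p)*0.000000] = 0.000000
  V(3,1) = exp(-r*dt) * [p*0.000000 + (1-p)*0.000000] = 0.000000
  V(3,2) = exp(-r*dt) * [p*0.000000 + (1-p)*11.917591] = 6.461311
  V(3,3) = exp(-r*dt) * [p*11.917591 + (1-p)*22.800255] = 17.764292
  V(2,0) = exp(-r*dt) * [p*0.000000 + (1-p)*0.000000] = 0.000000
  V(2,1) = exp(-r*dt) * [p*0.000000 + (1-p)*6.461311] = 3.503103
  V(2,2) = exp(-r*dt) * [p*6.461311 + (1-p)*17.764292] = 12.560391
  V(1,0) = exp(-r*dt) * [p*0.000000 + (1-p)*3.503103] = 1.899263
  V(1,1) = exp(-r*dt) * [p*3.503103 + (1-p)*12.560391] = 8.397927
  V(0,0) = exp(-r*dt) * [p*1.899263 + (1-p)*8.397927] = 5.414089


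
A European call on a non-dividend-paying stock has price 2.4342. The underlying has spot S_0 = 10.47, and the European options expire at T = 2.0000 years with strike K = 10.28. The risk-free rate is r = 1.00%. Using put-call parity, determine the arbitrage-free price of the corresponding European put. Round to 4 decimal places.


Answer: Put price = 2.0406

Derivation:
Put-call parity: C - P = S_0 * exp(-qT) - K * exp(-rT).
S_0 * exp(-qT) = 10.4700 * 1.00000000 = 10.47000000
K * exp(-rT) = 10.2800 * 0.98019867 = 10.07644236
P = C - S*exp(-qT) + K*exp(-rT)
P = 2.4342 - 10.47000000 + 10.07644236 = 2.0406


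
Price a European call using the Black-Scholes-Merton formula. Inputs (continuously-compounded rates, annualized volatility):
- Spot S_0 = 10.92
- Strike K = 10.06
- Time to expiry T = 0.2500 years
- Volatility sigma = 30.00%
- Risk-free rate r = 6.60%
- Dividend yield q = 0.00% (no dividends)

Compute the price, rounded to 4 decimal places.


d1 = (ln(S/K) + (r - q + 0.5*sigma^2) * T) / (sigma * sqrt(T)) = 0.73185870
d2 = d1 - sigma * sqrt(T) = 0.58185870
exp(-rT) = 0.98363538; exp(-qT) = 1.00000000
C = S_0 * exp(-qT) * N(d1) - K * exp(-rT) * N(d2)
N(d1) = 0.76787259; N(d2) = 0.71966907
C = 10.9200 * 1.00000000 * 0.76787259 - 10.0600 * 0.98363538 * 0.71966907 = 1.2638

Answer: Price = 1.2638


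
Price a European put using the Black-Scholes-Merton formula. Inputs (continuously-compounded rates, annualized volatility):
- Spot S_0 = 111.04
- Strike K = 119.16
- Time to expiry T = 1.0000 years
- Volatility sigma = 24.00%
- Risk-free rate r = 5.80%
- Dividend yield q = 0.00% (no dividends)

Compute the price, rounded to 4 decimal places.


d1 = (ln(S/K) + (r - q + 0.5*sigma^2) * T) / (sigma * sqrt(T)) = 0.06759737
d2 = d1 - sigma * sqrt(T) = -0.17240263
exp(-rT) = 0.94364995; exp(-qT) = 1.00000000
P = K * exp(-rT) * N(-d2) - S_0 * exp(-qT) * N(-d1)
N(-d1) = 0.47305307; N(-d2) = 0.56843950
P = 119.1600 * 0.94364995 * 0.56843950 - 111.0400 * 1.00000000 * 0.47305307 = 11.3906

Answer: Price = 11.3906


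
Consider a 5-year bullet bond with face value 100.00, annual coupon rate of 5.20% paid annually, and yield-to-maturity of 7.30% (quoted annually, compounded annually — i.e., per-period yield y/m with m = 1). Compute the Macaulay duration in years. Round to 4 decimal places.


Answer: Macaulay duration = 4.5050 years

Derivation:
Coupon per period c = face * coupon_rate / m = 5.200000
Periods per year m = 1; per-period yield y/m = 0.073000
Number of cashflows N = 5
Cashflows (t years, CF_t, discount factor 1/(1+y/m)^(m*t), PV):
  t = 1.0000: CF_t = 5.200000, DF = 0.931966, PV = 4.846226
  t = 2.0000: CF_t = 5.200000, DF = 0.868561, PV = 4.516520
  t = 3.0000: CF_t = 5.200000, DF = 0.809470, PV = 4.209245
  t = 4.0000: CF_t = 5.200000, DF = 0.754399, PV = 3.922875
  t = 5.0000: CF_t = 105.200000, DF = 0.703075, PV = 73.963445
Price P = sum_t PV_t = 91.458310
Macaulay numerator sum_t t * PV_t:
  t * PV_t at t = 1.0000: 4.846226
  t * PV_t at t = 2.0000: 9.033039
  t * PV_t at t = 3.0000: 12.627734
  t * PV_t at t = 4.0000: 15.691499
  t * PV_t at t = 5.0000: 369.817224
Macaulay duration D = (sum_t t * PV_t) / P = 412.015722 / 91.458310 = 4.504957


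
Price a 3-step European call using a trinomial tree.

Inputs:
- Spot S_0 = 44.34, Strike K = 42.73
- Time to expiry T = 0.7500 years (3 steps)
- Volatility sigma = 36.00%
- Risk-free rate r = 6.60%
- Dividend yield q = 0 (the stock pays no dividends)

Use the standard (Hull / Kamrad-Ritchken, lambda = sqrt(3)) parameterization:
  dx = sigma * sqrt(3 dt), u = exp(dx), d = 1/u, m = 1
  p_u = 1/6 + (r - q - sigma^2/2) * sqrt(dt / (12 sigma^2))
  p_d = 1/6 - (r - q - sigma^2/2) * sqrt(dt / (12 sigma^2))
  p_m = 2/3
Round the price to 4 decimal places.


dt = T/N = 0.250000; dx = sigma*sqrt(3*dt) = 0.311769
u = exp(dx) = 1.365839; d = 1/u = 0.732151
p_u = 0.167148, p_m = 0.666667, p_d = 0.166186
Discount per step: exp(-r*dt) = 0.983635
Stock lattice S(k, j) with j the centered position index:
  k=0: S(0,+0) = 44.3400
  k=1: S(1,-1) = 32.4636; S(1,+0) = 44.3400; S(1,+1) = 60.5613
  k=2: S(2,-2) = 23.7682; S(2,-1) = 32.4636; S(2,+0) = 44.3400; S(2,+1) = 60.5613; S(2,+2) = 82.7170
  k=3: S(3,-3) = 17.4019; S(3,-2) = 23.7682; S(3,-1) = 32.4636; S(3,+0) = 44.3400; S(3,+1) = 60.5613; S(3,+2) = 82.7170; S(3,+3) = 112.9782
Terminal payoffs V(N, j) = max(S_T - K, 0):
  V(3,-3) = 0.000000; V(3,-2) = 0.000000; V(3,-1) = 0.000000; V(3,+0) = 1.610000; V(3,+1) = 17.831317; V(3,+2) = 39.987029; V(3,+3) = 70.248173
Backward induction: V(k, j) = exp(-r*dt) * [p_u * V(k+1, j+1) + p_m * V(k+1, j) + p_d * V(k+1, j-1)]
  V(2,-2) = exp(-r*dt) * [p_u*0.000000 + p_m*0.000000 + p_d*0.000000] = 0.000000
  V(2,-1) = exp(-r*dt) * [p_u*1.610000 + p_m*0.000000 + p_d*0.000000] = 0.264704
  V(2,+0) = exp(-r*dt) * [p_u*17.831317 + p_m*1.610000 + p_d*0.000000] = 3.987460
  V(2,+1) = exp(-r*dt) * [p_u*39.987029 + p_m*17.831317 + p_d*1.610000] = 18.530556
  V(2,+2) = exp(-r*dt) * [p_u*70.248173 + p_m*39.987029 + p_d*17.831317] = 40.686261
  V(1,-1) = exp(-r*dt) * [p_u*3.987460 + p_m*0.264704 + p_d*0.000000] = 0.829170
  V(1,+0) = exp(-r*dt) * [p_u*18.530556 + p_m*3.987460 + p_d*0.264704] = 5.704729
  V(1,+1) = exp(-r*dt) * [p_u*40.686261 + p_m*18.530556 + p_d*3.987460] = 19.492684
  V(0,+0) = exp(-r*dt) * [p_u*19.492684 + p_m*5.704729 + p_d*0.829170] = 7.081297

Answer: Price = V(0,0) = 7.0813


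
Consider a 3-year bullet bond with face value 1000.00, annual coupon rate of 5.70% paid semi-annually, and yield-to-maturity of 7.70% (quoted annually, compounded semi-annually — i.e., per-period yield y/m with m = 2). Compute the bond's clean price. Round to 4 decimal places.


Answer: Price = 947.3217

Derivation:
Coupon per period c = face * coupon_rate / m = 28.500000
Periods per year m = 2; per-period yield y/m = 0.038500
Number of cashflows N = 6
Cashflows (t years, CF_t, discount factor 1/(1+y/m)^(m*t), PV):
  t = 0.5000: CF_t = 28.500000, DF = 0.962927, PV = 27.443428
  t = 1.0000: CF_t = 28.500000, DF = 0.927229, PV = 26.426026
  t = 1.5000: CF_t = 28.500000, DF = 0.892854, PV = 25.446342
  t = 2.0000: CF_t = 28.500000, DF = 0.859754, PV = 24.502977
  t = 2.5000: CF_t = 28.500000, DF = 0.827880, PV = 23.594586
  t = 3.0000: CF_t = 1028.500000, DF = 0.797188, PV = 819.908315
Price P = sum_t PV_t = 947.321674


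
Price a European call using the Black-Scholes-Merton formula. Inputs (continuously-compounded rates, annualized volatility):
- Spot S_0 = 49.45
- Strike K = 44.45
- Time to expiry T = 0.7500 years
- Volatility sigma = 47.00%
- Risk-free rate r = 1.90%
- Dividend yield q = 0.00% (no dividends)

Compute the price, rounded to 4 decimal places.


Answer: Price = 10.6593

Derivation:
d1 = (ln(S/K) + (r - q + 0.5*sigma^2) * T) / (sigma * sqrt(T)) = 0.50041428
d2 = d1 - sigma * sqrt(T) = 0.09338234
exp(-rT) = 0.98585105; exp(-qT) = 1.00000000
C = S_0 * exp(-qT) * N(d1) - K * exp(-rT) * N(d2)
N(d1) = 0.69160830; N(d2) = 0.53720009
C = 49.4500 * 1.00000000 * 0.69160830 - 44.4500 * 0.98585105 * 0.53720009 = 10.6593


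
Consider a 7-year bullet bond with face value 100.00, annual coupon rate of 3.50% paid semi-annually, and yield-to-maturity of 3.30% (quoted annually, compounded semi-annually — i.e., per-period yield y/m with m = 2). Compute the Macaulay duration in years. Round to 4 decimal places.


Coupon per period c = face * coupon_rate / m = 1.750000
Periods per year m = 2; per-period yield y/m = 0.016500
Number of cashflows N = 14
Cashflows (t years, CF_t, discount factor 1/(1+y/m)^(m*t), PV):
  t = 0.5000: CF_t = 1.750000, DF = 0.983768, PV = 1.721594
  t = 1.0000: CF_t = 1.750000, DF = 0.967799, PV = 1.693649
  t = 1.5000: CF_t = 1.750000, DF = 0.952090, PV = 1.666157
  t = 2.0000: CF_t = 1.750000, DF = 0.936635, PV = 1.639112
  t = 2.5000: CF_t = 1.750000, DF = 0.921432, PV = 1.612505
  t = 3.0000: CF_t = 1.750000, DF = 0.906475, PV = 1.586331
  t = 3.5000: CF_t = 1.750000, DF = 0.891761, PV = 1.560581
  t = 4.0000: CF_t = 1.750000, DF = 0.877285, PV = 1.535250
  t = 4.5000: CF_t = 1.750000, DF = 0.863045, PV = 1.510329
  t = 5.0000: CF_t = 1.750000, DF = 0.849036, PV = 1.485813
  t = 5.5000: CF_t = 1.750000, DF = 0.835254, PV = 1.461695
  t = 6.0000: CF_t = 1.750000, DF = 0.821696, PV = 1.437969
  t = 6.5000: CF_t = 1.750000, DF = 0.808359, PV = 1.414627
  t = 7.0000: CF_t = 101.750000, DF = 0.795237, PV = 80.915376
Price P = sum_t PV_t = 101.240987
Macaulay numerator sum_t t * PV_t:
  t * PV_t at t = 0.5000: 0.860797
  t * PV_t at t = 1.0000: 1.693649
  t * PV_t at t = 1.5000: 2.499235
  t * PV_t at t = 2.0000: 3.278223
  t * PV_t at t = 2.5000: 4.031263
  t * PV_t at t = 3.0000: 4.758992
  t * PV_t at t = 3.5000: 5.462034
  t * PV_t at t = 4.0000: 6.140998
  t * PV_t at t = 4.5000: 6.796481
  t * PV_t at t = 5.0000: 7.429066
  t * PV_t at t = 5.5000: 8.039324
  t * PV_t at t = 6.0000: 8.627813
  t * PV_t at t = 6.5000: 9.195078
  t * PV_t at t = 7.0000: 566.407632
Macaulay duration D = (sum_t t * PV_t) / P = 635.220585 / 101.240987 = 6.274342

Answer: Macaulay duration = 6.2743 years


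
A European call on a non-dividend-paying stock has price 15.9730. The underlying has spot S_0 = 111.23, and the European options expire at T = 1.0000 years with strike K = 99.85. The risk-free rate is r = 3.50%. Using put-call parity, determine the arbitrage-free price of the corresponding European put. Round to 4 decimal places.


Answer: Put price = 1.1587

Derivation:
Put-call parity: C - P = S_0 * exp(-qT) - K * exp(-rT).
S_0 * exp(-qT) = 111.2300 * 1.00000000 = 111.23000000
K * exp(-rT) = 99.8500 * 0.96560542 = 96.41570081
P = C - S*exp(-qT) + K*exp(-rT)
P = 15.9730 - 111.23000000 + 96.41570081 = 1.1587


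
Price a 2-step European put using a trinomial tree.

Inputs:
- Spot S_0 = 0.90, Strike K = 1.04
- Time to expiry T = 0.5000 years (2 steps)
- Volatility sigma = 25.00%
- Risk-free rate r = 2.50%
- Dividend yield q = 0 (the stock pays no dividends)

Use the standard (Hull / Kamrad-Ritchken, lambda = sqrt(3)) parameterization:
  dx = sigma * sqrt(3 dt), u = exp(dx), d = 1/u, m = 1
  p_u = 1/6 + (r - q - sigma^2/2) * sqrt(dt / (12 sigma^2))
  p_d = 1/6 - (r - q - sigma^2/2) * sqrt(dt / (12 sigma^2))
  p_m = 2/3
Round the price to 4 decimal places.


Answer: Price = V(0,0) = 0.1529

Derivation:
dt = T/N = 0.250000; dx = sigma*sqrt(3*dt) = 0.216506
u = exp(dx) = 1.241731; d = 1/u = 0.805327
p_u = 0.163058, p_m = 0.666667, p_d = 0.170275
Discount per step: exp(-r*dt) = 0.993769
Stock lattice S(k, j) with j the centered position index:
  k=0: S(0,+0) = 0.9000
  k=1: S(1,-1) = 0.7248; S(1,+0) = 0.9000; S(1,+1) = 1.1176
  k=2: S(2,-2) = 0.5837; S(2,-1) = 0.7248; S(2,+0) = 0.9000; S(2,+1) = 1.1176; S(2,+2) = 1.3877
Terminal payoffs V(N, j) = max(K - S_T, 0):
  V(2,-2) = 0.456303; V(2,-1) = 0.315205; V(2,+0) = 0.140000; V(2,+1) = 0.000000; V(2,+2) = 0.000000
Backward induction: V(k, j) = exp(-r*dt) * [p_u * V(k+1, j+1) + p_m * V(k+1, j) + p_d * V(k+1, j-1)]
  V(1,-1) = exp(-r*dt) * [p_u*0.140000 + p_m*0.315205 + p_d*0.456303] = 0.308726
  V(1,+0) = exp(-r*dt) * [p_u*0.000000 + p_m*0.140000 + p_d*0.315205] = 0.146089
  V(1,+1) = exp(-r*dt) * [p_u*0.000000 + p_m*0.000000 + p_d*0.140000] = 0.023690
  V(0,+0) = exp(-r*dt) * [p_u*0.023690 + p_m*0.146089 + p_d*0.308726] = 0.152866


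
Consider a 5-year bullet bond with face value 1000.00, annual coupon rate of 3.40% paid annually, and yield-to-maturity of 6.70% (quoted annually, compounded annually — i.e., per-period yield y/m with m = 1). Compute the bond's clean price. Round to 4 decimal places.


Coupon per period c = face * coupon_rate / m = 34.000000
Periods per year m = 1; per-period yield y/m = 0.067000
Number of cashflows N = 5
Cashflows (t years, CF_t, discount factor 1/(1+y/m)^(m*t), PV):
  t = 1.0000: CF_t = 34.000000, DF = 0.937207, PV = 31.865042
  t = 2.0000: CF_t = 34.000000, DF = 0.878357, PV = 29.864144
  t = 3.0000: CF_t = 34.000000, DF = 0.823203, PV = 27.988889
  t = 4.0000: CF_t = 34.000000, DF = 0.771511, PV = 26.231386
  t = 5.0000: CF_t = 1034.000000, DF = 0.723066, PV = 747.650179
Price P = sum_t PV_t = 863.599641

Answer: Price = 863.5996


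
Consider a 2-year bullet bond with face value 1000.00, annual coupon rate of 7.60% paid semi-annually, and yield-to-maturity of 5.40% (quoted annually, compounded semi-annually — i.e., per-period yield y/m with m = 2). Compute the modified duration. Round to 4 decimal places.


Answer: Modified duration = 1.8454

Derivation:
Coupon per period c = face * coupon_rate / m = 38.000000
Periods per year m = 2; per-period yield y/m = 0.027000
Number of cashflows N = 4
Cashflows (t years, CF_t, discount factor 1/(1+y/m)^(m*t), PV):
  t = 0.5000: CF_t = 38.000000, DF = 0.973710, PV = 37.000974
  t = 1.0000: CF_t = 38.000000, DF = 0.948111, PV = 36.028212
  t = 1.5000: CF_t = 38.000000, DF = 0.923185, PV = 35.081024
  t = 2.0000: CF_t = 1038.000000, DF = 0.898914, PV = 933.072907
Price P = sum_t PV_t = 1041.183117
First compute Macaulay numerator sum_t t * PV_t:
  t * PV_t at t = 0.5000: 18.500487
  t * PV_t at t = 1.0000: 36.028212
  t * PV_t at t = 1.5000: 52.621536
  t * PV_t at t = 2.0000: 1866.145813
Macaulay duration D = 1973.296049 / 1041.183117 = 1.895244
Modified duration = D / (1 + y/m) = 1.895244 / (1 + 0.027000) = 1.845418


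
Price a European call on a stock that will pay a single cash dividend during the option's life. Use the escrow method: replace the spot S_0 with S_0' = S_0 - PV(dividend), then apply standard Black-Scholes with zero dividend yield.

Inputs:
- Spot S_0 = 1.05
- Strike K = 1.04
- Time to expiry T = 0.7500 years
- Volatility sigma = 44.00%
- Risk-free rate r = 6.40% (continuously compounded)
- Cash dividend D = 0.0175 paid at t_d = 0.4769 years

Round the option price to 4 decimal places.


PV(D) = D * exp(-r * t_d) = 0.0175 * 0.96993948 = 0.01697394
S_0' = S_0 - PV(D) = 1.0500 - 0.01697394 = 1.03302606
d1 = (ln(S_0'/K) + (r + sigma^2/2)*T) / (sigma*sqrt(T)) = 0.29883572
d2 = d1 - sigma*sqrt(T) = -0.08221546
exp(-rT) = 0.95313379
N(d1) = 0.61746730; N(d2) = 0.46723769
C = S_0' * N(d1) - K * exp(-rT) * N(d2) = 1.03302606 * 0.61746730 - 1.0400 * 0.95313379 * 0.46723769 = 0.1747

Answer: Price = 0.1747


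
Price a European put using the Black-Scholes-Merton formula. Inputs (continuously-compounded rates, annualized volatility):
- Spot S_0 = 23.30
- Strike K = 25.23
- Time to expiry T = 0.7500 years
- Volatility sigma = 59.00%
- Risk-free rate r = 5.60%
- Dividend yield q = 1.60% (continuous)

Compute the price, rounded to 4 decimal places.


Answer: Price = 5.3673

Derivation:
d1 = (ln(S/K) + (r - q + 0.5*sigma^2) * T) / (sigma * sqrt(T)) = 0.15844272
d2 = d1 - sigma * sqrt(T) = -0.35251227
exp(-rT) = 0.95886978; exp(-qT) = 0.98807171
P = K * exp(-rT) * N(-d2) - S_0 * exp(-qT) * N(-d1)
N(-d1) = 0.43705398; N(-d2) = 0.63777294
P = 25.2300 * 0.95886978 * 0.63777294 - 23.3000 * 0.98807171 * 0.43705398 = 5.3673


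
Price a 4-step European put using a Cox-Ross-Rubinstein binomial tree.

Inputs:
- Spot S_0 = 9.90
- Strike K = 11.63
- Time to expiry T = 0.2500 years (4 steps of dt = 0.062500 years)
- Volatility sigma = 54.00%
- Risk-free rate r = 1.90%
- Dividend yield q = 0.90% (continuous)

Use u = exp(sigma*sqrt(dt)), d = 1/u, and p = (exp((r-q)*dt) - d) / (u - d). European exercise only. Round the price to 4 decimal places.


Answer: Price = V(0,0) = 2.2457

Derivation:
dt = T/N = 0.062500
u = exp(sigma*sqrt(dt)) = 1.144537; d = 1/u = 0.873716
p = (exp((r-q)*dt) - d) / (u - d) = 0.468610
Discount per step: exp(-r*dt) = 0.998813
Stock lattice S(k, i) with i counting down-moves:
  k=0: S(0,0) = 9.9000
  k=1: S(1,0) = 11.3309; S(1,1) = 8.6498
  k=2: S(2,0) = 12.9686; S(2,1) = 9.9000; S(2,2) = 7.5575
  k=3: S(3,0) = 14.8431; S(3,1) = 11.3309; S(3,2) = 8.6498; S(3,3) = 6.6031
  k=4: S(4,0) = 16.9885; S(4,1) = 12.9686; S(4,2) = 9.9000; S(4,3) = 7.5575; S(4,4) = 5.7692
Terminal payoffs V(N, i) = max(K - S_T, 0):
  V(4,0) = 0.000000; V(4,1) = 0.000000; V(4,2) = 1.730000; V(4,3) = 4.072543; V(4,4) = 5.860792
Backward induction: V(k, i) = exp(-r*dt) * [p * V(k+1, i) + (1-p) * V(k+1, i+1)].
  V(3,0) = exp(-r*dt) * [p*0.000000 + (1-p)*0.000000] = 0.000000
  V(3,1) = exp(-r*dt) * [p*0.000000 + (1-p)*1.730000] = 0.918214
  V(3,2) = exp(-r*dt) * [p*1.730000 + (1-p)*4.072543] = 2.971274
  V(3,3) = exp(-r*dt) * [p*4.072543 + (1-p)*5.860792] = 5.016840
  V(2,0) = exp(-r*dt) * [p*0.000000 + (1-p)*0.918214] = 0.487351
  V(2,1) = exp(-r*dt) * [p*0.918214 + (1-p)*2.971274] = 2.006806
  V(2,2) = exp(-r*dt) * [p*2.971274 + (1-p)*5.016840] = 4.053452
  V(1,0) = exp(-r*dt) * [p*0.487351 + (1-p)*2.006806] = 1.293238
  V(1,1) = exp(-r*dt) * [p*2.006806 + (1-p)*4.053452] = 3.090701
  V(0,0) = exp(-r*dt) * [p*1.293238 + (1-p)*3.090701] = 2.245724


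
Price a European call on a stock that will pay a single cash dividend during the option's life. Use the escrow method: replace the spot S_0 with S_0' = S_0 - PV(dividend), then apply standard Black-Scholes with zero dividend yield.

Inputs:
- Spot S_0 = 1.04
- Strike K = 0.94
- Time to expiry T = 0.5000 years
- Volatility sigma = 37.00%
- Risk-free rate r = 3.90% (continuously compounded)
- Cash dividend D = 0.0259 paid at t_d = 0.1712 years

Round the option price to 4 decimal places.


PV(D) = D * exp(-r * t_d) = 0.0259 * 0.99334544 = 0.02572765
S_0' = S_0 - PV(D) = 1.0400 - 0.02572765 = 1.01427235
d1 = (ln(S_0'/K) + (r + sigma^2/2)*T) / (sigma*sqrt(T)) = 0.49601387
d2 = d1 - sigma*sqrt(T) = 0.23438436
exp(-rT) = 0.98068890
N(d1) = 0.69005769; N(d2) = 0.59265670
C = S_0' * N(d1) - K * exp(-rT) * N(d2) = 1.01427235 * 0.69005769 - 0.9400 * 0.98068890 * 0.59265670 = 0.1536

Answer: Price = 0.1536


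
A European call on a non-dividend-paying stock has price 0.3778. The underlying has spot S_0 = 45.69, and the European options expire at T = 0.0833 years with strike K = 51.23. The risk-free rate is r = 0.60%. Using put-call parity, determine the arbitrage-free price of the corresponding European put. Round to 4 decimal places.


Put-call parity: C - P = S_0 * exp(-qT) - K * exp(-rT).
S_0 * exp(-qT) = 45.6900 * 1.00000000 = 45.69000000
K * exp(-rT) = 51.2300 * 0.99950032 = 51.20440164
P = C - S*exp(-qT) + K*exp(-rT)
P = 0.3778 - 45.69000000 + 51.20440164 = 5.8922

Answer: Put price = 5.8922


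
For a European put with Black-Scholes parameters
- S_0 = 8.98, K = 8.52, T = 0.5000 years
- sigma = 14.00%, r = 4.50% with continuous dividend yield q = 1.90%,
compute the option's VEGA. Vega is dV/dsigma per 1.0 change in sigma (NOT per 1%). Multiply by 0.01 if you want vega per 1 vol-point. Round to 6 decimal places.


d1 = 0.7119912877; d2 = 0.6129963383
phi(d1) = 0.3096216131; exp(-qT) = 0.9905449824; exp(-rT) = 0.9777512372
Vega = S * exp(-qT) * phi(d1) * sqrt(T) = 8.9800 * 0.9905449824 * 0.3096216131 * 0.7071067812 = 1.947452

Answer: Vega = 1.947452


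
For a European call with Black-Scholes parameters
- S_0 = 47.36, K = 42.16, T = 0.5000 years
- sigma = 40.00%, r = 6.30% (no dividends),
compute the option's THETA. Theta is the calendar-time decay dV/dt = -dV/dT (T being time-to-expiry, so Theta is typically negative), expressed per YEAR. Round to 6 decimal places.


Answer: Theta = -5.955697

Derivation:
d1 = 0.6639947860; d2 = 0.3811520735
phi(d1) = 0.3200163883; exp(-qT) = 1.0000000000; exp(-rT) = 0.9689909565
Theta = -S*exp(-qT)*phi(d1)*sigma/(2*sqrt(T)) - r*K*exp(-rT)*N(d2) + q*S*exp(-qT)*N(d1)
N(d1) = 0.7466531759; N(d2) = 0.6484547953; sqrt(T) = 0.7071067812
Term 1 = -47.3600 * 1.0000000000 * 0.3200163883 * 0.4000 / (2 * 0.7071067812) = -4.2867574044
Term 2 = -0.0630 * 42.1600 * 0.9689909565 * 0.6484547953 = -1.6689394545
Term 3 = 0 (no dividend yield, q = 0)
Theta = -4.2867574044 + (-1.6689394545) + (0.0000000000) = -5.955697


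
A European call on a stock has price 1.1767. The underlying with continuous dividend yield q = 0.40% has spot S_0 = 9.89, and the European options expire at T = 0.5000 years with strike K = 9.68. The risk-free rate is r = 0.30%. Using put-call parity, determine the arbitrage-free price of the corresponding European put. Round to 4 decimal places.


Put-call parity: C - P = S_0 * exp(-qT) - K * exp(-rT).
S_0 * exp(-qT) = 9.8900 * 0.99800200 = 9.87023977
K * exp(-rT) = 9.6800 * 0.99850112 = 9.66549088
P = C - S*exp(-qT) + K*exp(-rT)
P = 1.1767 - 9.87023977 + 9.66549088 = 0.9720

Answer: Put price = 0.9720


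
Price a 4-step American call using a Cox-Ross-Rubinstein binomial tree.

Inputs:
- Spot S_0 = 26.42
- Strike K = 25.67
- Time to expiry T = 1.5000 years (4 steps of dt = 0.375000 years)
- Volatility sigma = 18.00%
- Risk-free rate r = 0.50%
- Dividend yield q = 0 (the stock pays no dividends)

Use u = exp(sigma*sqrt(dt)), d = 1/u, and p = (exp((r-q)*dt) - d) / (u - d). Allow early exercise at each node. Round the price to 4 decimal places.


dt = T/N = 0.375000
u = exp(sigma*sqrt(dt)) = 1.116532; d = 1/u = 0.895631
p = (exp((r-q)*dt) - d) / (u - d) = 0.480967
Discount per step: exp(-r*dt) = 0.998127
Stock lattice S(k, i) with i counting down-moves:
  k=0: S(0,0) = 26.4200
  k=1: S(1,0) = 29.4988; S(1,1) = 23.6626
  k=2: S(2,0) = 32.9363; S(2,1) = 26.4200; S(2,2) = 21.1929
  k=3: S(3,0) = 36.7744; S(3,1) = 29.4988; S(3,2) = 23.6626; S(3,3) = 18.9810
  k=4: S(4,0) = 41.0598; S(4,1) = 32.9363; S(4,2) = 26.4200; S(4,3) = 21.1929; S(4,4) = 17.0000
Terminal payoffs V(N, i) = max(S_T - K, 0):
  V(4,0) = 15.389796; V(4,1) = 7.266299; V(4,2) = 0.750000; V(4,3) = 0.000000; V(4,4) = 0.000000
Backward induction: V(k, i) = exp(-r*dt) * [p * V(k+1, i) + (1-p) * V(k+1, i+1)]; then take max(V_cont, immediate exercise) for American.
  V(3,0) = exp(-r*dt) * [p*15.389796 + (1-p)*7.266299] = 11.152503; exercise = 11.104417; V(3,0) = max -> 11.152503
  V(3,1) = exp(-r*dt) * [p*7.266299 + (1-p)*0.750000] = 3.876849; exercise = 3.828763; V(3,1) = max -> 3.876849
  V(3,2) = exp(-r*dt) * [p*0.750000 + (1-p)*0.000000] = 0.360050; exercise = 0.000000; V(3,2) = max -> 0.360050
  V(3,3) = exp(-r*dt) * [p*0.000000 + (1-p)*0.000000] = 0.000000; exercise = 0.000000; V(3,3) = max -> 0.000000
  V(2,0) = exp(-r*dt) * [p*11.152503 + (1-p)*3.876849] = 7.362382; exercise = 7.266299; V(2,0) = max -> 7.362382
  V(2,1) = exp(-r*dt) * [p*3.876849 + (1-p)*0.360050] = 2.047671; exercise = 0.750000; V(2,1) = max -> 2.047671
  V(2,2) = exp(-r*dt) * [p*0.360050 + (1-p)*0.000000] = 0.172848; exercise = 0.000000; V(2,2) = max -> 0.172848
  V(1,0) = exp(-r*dt) * [p*7.362382 + (1-p)*2.047671] = 4.595248; exercise = 3.828763; V(1,0) = max -> 4.595248
  V(1,1) = exp(-r*dt) * [p*2.047671 + (1-p)*0.172848] = 1.072563; exercise = 0.000000; V(1,1) = max -> 1.072563
  V(0,0) = exp(-r*dt) * [p*4.595248 + (1-p)*1.072563] = 2.761675; exercise = 0.750000; V(0,0) = max -> 2.761675

Answer: Price = V(0,0) = 2.7617


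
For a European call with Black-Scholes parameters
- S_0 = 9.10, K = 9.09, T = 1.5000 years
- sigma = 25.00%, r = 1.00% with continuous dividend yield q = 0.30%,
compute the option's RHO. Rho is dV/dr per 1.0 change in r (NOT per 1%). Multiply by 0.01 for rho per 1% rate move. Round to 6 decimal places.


Answer: Rho = 6.100004

Derivation:
d1 = 0.1909769347; d2 = -0.1152092831
phi(d1) = 0.3917330649; exp(-qT) = 0.9955101098; exp(-rT) = 0.9851119396
N(d2) = 0.4541396204
Rho = K*T*exp(-rT)*N(d2) = 9.0900 * 1.5000 * 0.9851119396 * 0.4541396204 = 6.100004


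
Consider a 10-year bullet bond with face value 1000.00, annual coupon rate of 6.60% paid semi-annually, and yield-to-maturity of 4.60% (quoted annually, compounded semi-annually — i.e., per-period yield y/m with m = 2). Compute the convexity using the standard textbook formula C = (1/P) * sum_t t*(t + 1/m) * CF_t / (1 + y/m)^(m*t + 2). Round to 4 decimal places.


Answer: Convexity = 69.8164

Derivation:
Coupon per period c = face * coupon_rate / m = 33.000000
Periods per year m = 2; per-period yield y/m = 0.023000
Number of cashflows N = 20
Cashflows (t years, CF_t, discount factor 1/(1+y/m)^(m*t), PV):
  t = 0.5000: CF_t = 33.000000, DF = 0.977517, PV = 32.258065
  t = 1.0000: CF_t = 33.000000, DF = 0.955540, PV = 31.532810
  t = 1.5000: CF_t = 33.000000, DF = 0.934056, PV = 30.823861
  t = 2.0000: CF_t = 33.000000, DF = 0.913056, PV = 30.130851
  t = 2.5000: CF_t = 33.000000, DF = 0.892528, PV = 29.453423
  t = 3.0000: CF_t = 33.000000, DF = 0.872461, PV = 28.791225
  t = 3.5000: CF_t = 33.000000, DF = 0.852846, PV = 28.143915
  t = 4.0000: CF_t = 33.000000, DF = 0.833671, PV = 27.511158
  t = 4.5000: CF_t = 33.000000, DF = 0.814928, PV = 26.892628
  t = 5.0000: CF_t = 33.000000, DF = 0.796606, PV = 26.288003
  t = 5.5000: CF_t = 33.000000, DF = 0.778696, PV = 25.696973
  t = 6.0000: CF_t = 33.000000, DF = 0.761189, PV = 25.119231
  t = 6.5000: CF_t = 33.000000, DF = 0.744075, PV = 24.554478
  t = 7.0000: CF_t = 33.000000, DF = 0.727346, PV = 24.002422
  t = 7.5000: CF_t = 33.000000, DF = 0.710993, PV = 23.462778
  t = 8.0000: CF_t = 33.000000, DF = 0.695008, PV = 22.935267
  t = 8.5000: CF_t = 33.000000, DF = 0.679382, PV = 22.419616
  t = 9.0000: CF_t = 33.000000, DF = 0.664108, PV = 21.915558
  t = 9.5000: CF_t = 33.000000, DF = 0.649177, PV = 21.422833
  t = 10.0000: CF_t = 1033.000000, DF = 0.634581, PV = 655.522567
Price P = sum_t PV_t = 1158.877660
Convexity numerator sum_t t*(t + 1/m) * CF_t / (1+y/m)^(m*t + 2):
  t = 0.5000: term = 15.411931
  t = 1.0000: term = 45.196277
  t = 1.5000: term = 88.360268
  t = 2.0000: term = 143.956123
  t = 2.5000: term = 211.079359
  t = 3.0000: term = 288.867158
  t = 3.5000: term = 376.496785
  t = 4.0000: term = 473.184062
  t = 4.5000: term = 578.181894
  t = 5.0000: term = 690.778845
  t = 5.5000: term = 810.297766
  t = 6.0000: term = 936.094460
  t = 6.5000: term = 1067.556406
  t = 7.0000: term = 1204.101518
  t = 7.5000: term = 1345.176951
  t = 8.0000: term = 1490.257945
  t = 8.5000: term = 1638.846713
  t = 9.0000: term = 1790.471368
  t = 9.5000: term = 1944.684878
  t = 10.0000: term = 65769.672443
Convexity = (1/P) * sum = 80908.673150 / 1158.877660 = 69.816406


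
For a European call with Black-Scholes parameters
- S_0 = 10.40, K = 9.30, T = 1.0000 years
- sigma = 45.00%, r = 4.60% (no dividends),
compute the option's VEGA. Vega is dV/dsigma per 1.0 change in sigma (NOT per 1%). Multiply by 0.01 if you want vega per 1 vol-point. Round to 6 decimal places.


d1 = 0.5756475689; d2 = 0.1256475689
phi(d1) = 0.3380289978; exp(-qT) = 1.0000000000; exp(-rT) = 0.9550419622
Vega = S * exp(-qT) * phi(d1) * sqrt(T) = 10.4000 * 1.0000000000 * 0.3380289978 * 1.0000000000 = 3.515502

Answer: Vega = 3.515502


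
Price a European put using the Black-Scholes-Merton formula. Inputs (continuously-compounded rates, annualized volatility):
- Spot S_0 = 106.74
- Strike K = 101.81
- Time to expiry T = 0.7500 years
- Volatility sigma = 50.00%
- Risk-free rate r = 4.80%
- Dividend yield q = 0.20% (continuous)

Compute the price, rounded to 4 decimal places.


d1 = (ln(S/K) + (r - q + 0.5*sigma^2) * T) / (sigma * sqrt(T)) = 0.40538681
d2 = d1 - sigma * sqrt(T) = -0.02762589
exp(-rT) = 0.96464029; exp(-qT) = 0.99850112
P = K * exp(-rT) * N(-d2) - S_0 * exp(-qT) * N(-d1)
N(-d1) = 0.34259660; N(-d2) = 0.51101973
P = 101.8100 * 0.96464029 * 0.51101973 - 106.7400 * 0.99850112 * 0.34259660 = 13.6733

Answer: Price = 13.6733


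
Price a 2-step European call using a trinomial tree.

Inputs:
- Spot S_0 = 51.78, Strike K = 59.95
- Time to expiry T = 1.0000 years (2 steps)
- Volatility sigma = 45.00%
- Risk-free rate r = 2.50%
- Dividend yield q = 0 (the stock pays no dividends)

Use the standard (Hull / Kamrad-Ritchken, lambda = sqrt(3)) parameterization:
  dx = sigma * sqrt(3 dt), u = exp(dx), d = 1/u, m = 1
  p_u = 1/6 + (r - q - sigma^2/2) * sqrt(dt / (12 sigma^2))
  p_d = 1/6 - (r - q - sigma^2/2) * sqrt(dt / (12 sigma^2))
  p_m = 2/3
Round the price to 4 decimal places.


Answer: Price = V(0,0) = 6.7682

Derivation:
dt = T/N = 0.500000; dx = sigma*sqrt(3*dt) = 0.551135
u = exp(dx) = 1.735222; d = 1/u = 0.576295
p_u = 0.132079, p_m = 0.666667, p_d = 0.201254
Discount per step: exp(-r*dt) = 0.987578
Stock lattice S(k, j) with j the centered position index:
  k=0: S(0,+0) = 51.7800
  k=1: S(1,-1) = 29.8406; S(1,+0) = 51.7800; S(1,+1) = 89.8498
  k=2: S(2,-2) = 17.1970; S(2,-1) = 29.8406; S(2,+0) = 51.7800; S(2,+1) = 89.8498; S(2,+2) = 155.9093
Terminal payoffs V(N, j) = max(S_T - K, 0):
  V(2,-2) = 0.000000; V(2,-1) = 0.000000; V(2,+0) = 0.000000; V(2,+1) = 29.899780; V(2,+2) = 95.959289
Backward induction: V(k, j) = exp(-r*dt) * [p_u * V(k+1, j+1) + p_m * V(k+1, j) + p_d * V(k+1, j-1)]
  V(1,-1) = exp(-r*dt) * [p_u*0.000000 + p_m*0.000000 + p_d*0.000000] = 0.000000
  V(1,+0) = exp(-r*dt) * [p_u*29.899780 + p_m*0.000000 + p_d*0.000000] = 3.900075
  V(1,+1) = exp(-r*dt) * [p_u*95.959289 + p_m*29.899780 + p_d*0.000000] = 32.202335
  V(0,+0) = exp(-r*dt) * [p_u*32.202335 + p_m*3.900075 + p_d*0.000000] = 6.768168


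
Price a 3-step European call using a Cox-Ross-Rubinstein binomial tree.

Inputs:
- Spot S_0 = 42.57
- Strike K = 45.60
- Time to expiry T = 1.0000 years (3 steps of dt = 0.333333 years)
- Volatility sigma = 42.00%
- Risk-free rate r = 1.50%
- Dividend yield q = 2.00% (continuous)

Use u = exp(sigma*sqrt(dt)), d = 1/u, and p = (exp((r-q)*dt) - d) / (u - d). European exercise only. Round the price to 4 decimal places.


dt = T/N = 0.333333
u = exp(sigma*sqrt(dt)) = 1.274415; d = 1/u = 0.784674
p = (exp((r-q)*dt) - d) / (u - d) = 0.436273
Discount per step: exp(-r*dt) = 0.995012
Stock lattice S(k, i) with i counting down-moves:
  k=0: S(0,0) = 42.5700
  k=1: S(1,0) = 54.2518; S(1,1) = 33.4036
  k=2: S(2,0) = 69.1393; S(2,1) = 42.5700; S(2,2) = 26.2109
  k=3: S(3,0) = 88.1122; S(3,1) = 54.2518; S(3,2) = 33.4036; S(3,3) = 20.5670
Terminal payoffs V(N, i) = max(S_T - K, 0):
  V(3,0) = 42.512210; V(3,1) = 8.651839; V(3,2) = 0.000000; V(3,3) = 0.000000
Backward induction: V(k, i) = exp(-r*dt) * [p * V(k+1, i) + (1-p) * V(k+1, i+1)].
  V(2,0) = exp(-r*dt) * [p*42.512210 + (1-p)*8.651839] = 23.307383
  V(2,1) = exp(-r*dt) * [p*8.651839 + (1-p)*0.000000] = 3.755740
  V(2,2) = exp(-r*dt) * [p*0.000000 + (1-p)*0.000000] = 0.000000
  V(1,0) = exp(-r*dt) * [p*23.307383 + (1-p)*3.755740] = 12.224323
  V(1,1) = exp(-r*dt) * [p*3.755740 + (1-p)*0.000000] = 1.630356
  V(0,0) = exp(-r*dt) * [p*12.224323 + (1-p)*1.630356] = 6.221037

Answer: Price = V(0,0) = 6.2210


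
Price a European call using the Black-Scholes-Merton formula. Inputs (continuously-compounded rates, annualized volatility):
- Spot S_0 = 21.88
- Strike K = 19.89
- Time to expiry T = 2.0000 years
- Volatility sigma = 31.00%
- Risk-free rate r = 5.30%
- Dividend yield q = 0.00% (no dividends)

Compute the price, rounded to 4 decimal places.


d1 = (ln(S/K) + (r - q + 0.5*sigma^2) * T) / (sigma * sqrt(T)) = 0.67849378
d2 = d1 - sigma * sqrt(T) = 0.24008758
exp(-rT) = 0.89942465; exp(-qT) = 1.00000000
C = S_0 * exp(-qT) * N(d1) - K * exp(-rT) * N(d2)
N(d1) = 0.75127067; N(d2) = 0.59486882
C = 21.8800 * 1.00000000 * 0.75127067 - 19.8900 * 0.89942465 * 0.59486882 = 5.7959

Answer: Price = 5.7959


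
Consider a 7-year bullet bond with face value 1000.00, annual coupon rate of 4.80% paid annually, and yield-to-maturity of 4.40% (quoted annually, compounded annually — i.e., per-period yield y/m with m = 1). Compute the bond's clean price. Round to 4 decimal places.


Answer: Price = 1023.6573

Derivation:
Coupon per period c = face * coupon_rate / m = 48.000000
Periods per year m = 1; per-period yield y/m = 0.044000
Number of cashflows N = 7
Cashflows (t years, CF_t, discount factor 1/(1+y/m)^(m*t), PV):
  t = 1.0000: CF_t = 48.000000, DF = 0.957854, PV = 45.977011
  t = 2.0000: CF_t = 48.000000, DF = 0.917485, PV = 44.039283
  t = 3.0000: CF_t = 48.000000, DF = 0.878817, PV = 42.183221
  t = 4.0000: CF_t = 48.000000, DF = 0.841779, PV = 40.405384
  t = 5.0000: CF_t = 48.000000, DF = 0.806302, PV = 38.702475
  t = 6.0000: CF_t = 48.000000, DF = 0.772320, PV = 37.071337
  t = 7.0000: CF_t = 1048.000000, DF = 0.739770, PV = 775.278592
Price P = sum_t PV_t = 1023.657305


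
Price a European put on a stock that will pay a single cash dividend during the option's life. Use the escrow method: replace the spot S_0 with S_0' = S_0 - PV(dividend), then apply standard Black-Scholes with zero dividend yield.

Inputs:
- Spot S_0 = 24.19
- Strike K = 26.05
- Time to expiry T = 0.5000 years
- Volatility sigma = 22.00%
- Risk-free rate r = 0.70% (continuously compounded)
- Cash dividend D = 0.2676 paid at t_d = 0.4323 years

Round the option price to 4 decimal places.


Answer: Price = 2.7720

Derivation:
PV(D) = D * exp(-r * t_d) = 0.2676 * 0.99697847 = 0.26679144
S_0' = S_0 - PV(D) = 24.1900 - 0.26679144 = 23.92320856
d1 = (ln(S_0'/K) + (r + sigma^2/2)*T) / (sigma*sqrt(T)) = -0.44720461
d2 = d1 - sigma*sqrt(T) = -0.60276810
exp(-rT) = 0.99650612
N(-d1) = 0.67263633; N(-d2) = 0.72666852
P = K * exp(-rT) * N(-d2) - S_0' * N(-d1) = 26.0500 * 0.99650612 * 0.72666852 - 23.92320856 * 0.67263633 = 2.7720


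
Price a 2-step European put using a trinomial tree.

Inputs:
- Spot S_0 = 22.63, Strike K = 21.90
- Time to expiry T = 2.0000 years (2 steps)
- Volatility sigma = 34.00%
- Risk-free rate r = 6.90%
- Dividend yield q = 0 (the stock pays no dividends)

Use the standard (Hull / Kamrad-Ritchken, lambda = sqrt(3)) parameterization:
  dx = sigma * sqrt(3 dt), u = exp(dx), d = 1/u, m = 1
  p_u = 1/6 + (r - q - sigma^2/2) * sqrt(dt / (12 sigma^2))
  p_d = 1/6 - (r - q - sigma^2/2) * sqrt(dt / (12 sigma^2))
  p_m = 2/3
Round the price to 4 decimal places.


Answer: Price = V(0,0) = 2.0264

Derivation:
dt = T/N = 1.000000; dx = sigma*sqrt(3*dt) = 0.588897
u = exp(dx) = 1.802000; d = 1/u = 0.554939
p_u = 0.176176, p_m = 0.666667, p_d = 0.157157
Discount per step: exp(-r*dt) = 0.933327
Stock lattice S(k, j) with j the centered position index:
  k=0: S(0,+0) = 22.6300
  k=1: S(1,-1) = 12.5583; S(1,+0) = 22.6300; S(1,+1) = 40.7793
  k=2: S(2,-2) = 6.9691; S(2,-1) = 12.5583; S(2,+0) = 22.6300; S(2,+1) = 40.7793; S(2,+2) = 73.4842
Terminal payoffs V(N, j) = max(K - S_T, 0):
  V(2,-2) = 14.930929; V(2,-1) = 9.341733; V(2,+0) = 0.000000; V(2,+1) = 0.000000; V(2,+2) = 0.000000
Backward induction: V(k, j) = exp(-r*dt) * [p_u * V(k+1, j+1) + p_m * V(k+1, j) + p_d * V(k+1, j-1)]
  V(1,-1) = exp(-r*dt) * [p_u*0.000000 + p_m*9.341733 + p_d*14.930929] = 8.002649
  V(1,+0) = exp(-r*dt) * [p_u*0.000000 + p_m*0.000000 + p_d*9.341733] = 1.370238
  V(1,+1) = exp(-r*dt) * [p_u*0.000000 + p_m*0.000000 + p_d*0.000000] = 0.000000
  V(0,+0) = exp(-r*dt) * [p_u*0.000000 + p_m*1.370238 + p_d*8.002649] = 2.026408


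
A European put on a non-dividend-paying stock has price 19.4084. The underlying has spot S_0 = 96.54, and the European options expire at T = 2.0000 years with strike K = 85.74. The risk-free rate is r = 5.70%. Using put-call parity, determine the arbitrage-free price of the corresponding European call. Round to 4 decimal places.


Answer: Call price = 39.4462

Derivation:
Put-call parity: C - P = S_0 * exp(-qT) - K * exp(-rT).
S_0 * exp(-qT) = 96.5400 * 1.00000000 = 96.54000000
K * exp(-rT) = 85.7400 * 0.89225796 = 76.50219714
C = P + S*exp(-qT) - K*exp(-rT)
C = 19.4084 + 96.54000000 - 76.50219714 = 39.4462


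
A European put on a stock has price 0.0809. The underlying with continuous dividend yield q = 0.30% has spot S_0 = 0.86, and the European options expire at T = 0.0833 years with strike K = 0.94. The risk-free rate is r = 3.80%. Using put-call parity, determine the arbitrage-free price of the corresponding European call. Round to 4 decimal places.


Put-call parity: C - P = S_0 * exp(-qT) - K * exp(-rT).
S_0 * exp(-qT) = 0.8600 * 0.99975013 = 0.85978511
K * exp(-rT) = 0.9400 * 0.99683960 = 0.93702923
C = P + S*exp(-qT) - K*exp(-rT)
C = 0.0809 + 0.85978511 - 0.93702923 = 0.0037

Answer: Call price = 0.0037


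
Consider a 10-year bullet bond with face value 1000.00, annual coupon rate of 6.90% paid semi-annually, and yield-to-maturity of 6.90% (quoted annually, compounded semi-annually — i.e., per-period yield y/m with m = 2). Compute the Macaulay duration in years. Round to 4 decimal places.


Answer: Macaulay duration = 7.3847 years

Derivation:
Coupon per period c = face * coupon_rate / m = 34.500000
Periods per year m = 2; per-period yield y/m = 0.034500
Number of cashflows N = 20
Cashflows (t years, CF_t, discount factor 1/(1+y/m)^(m*t), PV):
  t = 0.5000: CF_t = 34.500000, DF = 0.966651, PV = 33.349444
  t = 1.0000: CF_t = 34.500000, DF = 0.934413, PV = 32.237259
  t = 1.5000: CF_t = 34.500000, DF = 0.903251, PV = 31.162164
  t = 2.0000: CF_t = 34.500000, DF = 0.873128, PV = 30.122923
  t = 2.5000: CF_t = 34.500000, DF = 0.844010, PV = 29.118340
  t = 3.0000: CF_t = 34.500000, DF = 0.815863, PV = 28.147260
  t = 3.5000: CF_t = 34.500000, DF = 0.788654, PV = 27.208565
  t = 4.0000: CF_t = 34.500000, DF = 0.762353, PV = 26.301174
  t = 4.5000: CF_t = 34.500000, DF = 0.736929, PV = 25.424045
  t = 5.0000: CF_t = 34.500000, DF = 0.712353, PV = 24.576167
  t = 5.5000: CF_t = 34.500000, DF = 0.688596, PV = 23.756565
  t = 6.0000: CF_t = 34.500000, DF = 0.665632, PV = 22.964297
  t = 6.5000: CF_t = 34.500000, DF = 0.643433, PV = 22.198450
  t = 7.0000: CF_t = 34.500000, DF = 0.621975, PV = 21.458144
  t = 7.5000: CF_t = 34.500000, DF = 0.601233, PV = 20.742527
  t = 8.0000: CF_t = 34.500000, DF = 0.581182, PV = 20.050776
  t = 8.5000: CF_t = 34.500000, DF = 0.561800, PV = 19.382093
  t = 9.0000: CF_t = 34.500000, DF = 0.543064, PV = 18.735711
  t = 9.5000: CF_t = 34.500000, DF = 0.524953, PV = 18.110886
  t = 10.0000: CF_t = 1034.500000, DF = 0.507446, PV = 524.953209
Price P = sum_t PV_t = 1000.000000
Macaulay numerator sum_t t * PV_t:
  t * PV_t at t = 0.5000: 16.674722
  t * PV_t at t = 1.0000: 32.237259
  t * PV_t at t = 1.5000: 46.743246
  t * PV_t at t = 2.0000: 60.245846
  t * PV_t at t = 2.5000: 72.795851
  t * PV_t at t = 3.0000: 84.441780
  t * PV_t at t = 3.5000: 95.229976
  t * PV_t at t = 4.0000: 105.204696
  t * PV_t at t = 4.5000: 114.408200
  t * PV_t at t = 5.0000: 122.880834
  t * PV_t at t = 5.5000: 130.661109
  t * PV_t at t = 6.0000: 137.785782
  t * PV_t at t = 6.5000: 144.289928
  t * PV_t at t = 7.0000: 150.207011
  t * PV_t at t = 7.5000: 155.568955
  t * PV_t at t = 8.0000: 160.406204
  t * PV_t at t = 8.5000: 164.747793
  t * PV_t at t = 9.0000: 168.621401
  t * PV_t at t = 9.5000: 172.053414
  t * PV_t at t = 10.0000: 5249.532091
Macaulay duration D = (sum_t t * PV_t) / P = 7384.736100 / 1000.000000 = 7.384736
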